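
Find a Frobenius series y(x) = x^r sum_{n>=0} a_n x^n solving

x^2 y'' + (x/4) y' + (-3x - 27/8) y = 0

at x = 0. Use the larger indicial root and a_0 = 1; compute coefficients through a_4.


Write in Frobenius form y'' + (p(x)/x) y' + (q(x)/x^2) y = 0:
  p(x) = 1/4,  q(x) = -3x - 27/8.
Indicial equation: r(r-1) + (1/4) r + (-27/8) = 0 -> roots r_1 = 9/4, r_2 = -3/2.
Take r = r_1 = 9/4. Let y(x) = x^r sum_{n>=0} a_n x^n with a_0 = 1.
Substitute y = x^r sum a_n x^n and match x^{r+n}. The recurrence is
  D(n) a_n - 3 a_{n-1} = 0,  where D(n) = (r+n)(r+n-1) + (1/4)(r+n) + (-27/8).
  a_n = 3 / D(n) * a_{n-1}.
Since the indicial polynomial factors as (r - r_1)(r - r_2), D(n) = (r_1 + n - r_1)(r_1 + n - r_2) = n(n + 15/4).
Evaluating step by step (a_0 = 1):
  n = 1: D(1) = 1(1 + 15/4) = 19/4; numerator = 3(1) = 3; a_1 = (3)/(19/4) = 12/19
  n = 2: D(2) = 2(2 + 15/4) = 23/2; numerator = 3(12/19) = 36/19; a_2 = (36/19)/(23/2) = 72/437
  n = 3: D(3) = 3(3 + 15/4) = 81/4; numerator = 3(72/437) = 216/437; a_3 = (216/437)/(81/4) = 32/1311
  n = 4: D(4) = 4(4 + 15/4) = 31; numerator = 3(32/1311) = 32/437; a_4 = (32/437)/(31) = 32/13547

r = 9/4; a_0 = 1; a_1 = 12/19; a_2 = 72/437; a_3 = 32/1311; a_4 = 32/13547


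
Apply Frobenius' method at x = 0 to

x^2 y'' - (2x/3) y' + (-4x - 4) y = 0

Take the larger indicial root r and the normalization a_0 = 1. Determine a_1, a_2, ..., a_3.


Write in Frobenius form y'' + (p(x)/x) y' + (q(x)/x^2) y = 0:
  p(x) = -2/3,  q(x) = -4x - 4.
Indicial equation: r(r-1) + (-2/3) r + (-4) = 0 -> roots r_1 = 3, r_2 = -4/3.
Take r = r_1 = 3. Let y(x) = x^r sum_{n>=0} a_n x^n with a_0 = 1.
Substitute y = x^r sum a_n x^n and match x^{r+n}. The recurrence is
  D(n) a_n - 4 a_{n-1} = 0,  where D(n) = (r+n)(r+n-1) + (-2/3)(r+n) + (-4).
  a_n = 4 / D(n) * a_{n-1}.
Since the indicial polynomial factors as (r - r_1)(r - r_2), D(n) = (r_1 + n - r_1)(r_1 + n - r_2) = n(n + 13/3).
Evaluating step by step (a_0 = 1):
  n = 1: D(1) = 1(1 + 13/3) = 16/3; numerator = 4(1) = 4; a_1 = (4)/(16/3) = 3/4
  n = 2: D(2) = 2(2 + 13/3) = 38/3; numerator = 4(3/4) = 3; a_2 = (3)/(38/3) = 9/38
  n = 3: D(3) = 3(3 + 13/3) = 22; numerator = 4(9/38) = 18/19; a_3 = (18/19)/(22) = 9/209

r = 3; a_0 = 1; a_1 = 3/4; a_2 = 9/38; a_3 = 9/209


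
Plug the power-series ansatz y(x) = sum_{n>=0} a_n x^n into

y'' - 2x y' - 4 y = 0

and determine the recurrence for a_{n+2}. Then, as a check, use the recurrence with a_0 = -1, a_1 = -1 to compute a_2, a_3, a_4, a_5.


Substitute y = sum_n a_n x^n.
y''(x) has coefficient (n+2)(n+1) a_{n+2} at x^n;
-2 x y'(x) has coefficient -2 n a_n at x^n (shift);
-4 y(x) has coefficient -4 a_n at x^n.
Matching x^n: (n+2)(n+1) a_{n+2} + (-2n - 4) a_n = 0.
Thus a_{n+2} = (2n + 4) / ((n+1)(n+2)) * a_n.

Check with a_0 = -1, a_1 = -1 (apply the recurrence for n = 0, 1, 2, 3): a_0 = -1, a_1 = -1, a_2 = -2, a_3 = -1, a_4 = -4/3, a_5 = -1/2.

a_(n+2) = (2n + 4) / ((n+1)(n+2)) * a_n; check: a_0 = -1, a_1 = -1, a_2 = -2, a_3 = -1, a_4 = -4/3, a_5 = -1/2


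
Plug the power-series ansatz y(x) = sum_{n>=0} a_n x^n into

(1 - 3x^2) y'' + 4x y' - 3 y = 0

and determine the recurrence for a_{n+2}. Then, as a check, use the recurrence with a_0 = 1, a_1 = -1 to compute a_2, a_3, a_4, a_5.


Substitute y = sum_n a_n x^n.
(1 - 3 x^2) y'' contributes (n+2)(n+1) a_{n+2} - 3 n(n-1) a_n at x^n.
4 x y'(x) contributes 4 n a_n at x^n.
-3 y(x) contributes -3 a_n at x^n.
Matching x^n: (n+2)(n+1) a_{n+2} + (-3 n(n-1) + 4 n - 3) a_n = 0.
Thus a_{n+2} = (3 n(n-1) - 4 n + 3) / ((n+1)(n+2)) * a_n.

Check with a_0 = 1, a_1 = -1 (apply the recurrence for n = 0, 1, 2, 3): a_0 = 1, a_1 = -1, a_2 = 3/2, a_3 = 1/6, a_4 = 1/8, a_5 = 3/40.

a_(n+2) = (3 n(n-1) - 4 n + 3) / ((n+1)(n+2)) * a_n; check: a_0 = 1, a_1 = -1, a_2 = 3/2, a_3 = 1/6, a_4 = 1/8, a_5 = 3/40


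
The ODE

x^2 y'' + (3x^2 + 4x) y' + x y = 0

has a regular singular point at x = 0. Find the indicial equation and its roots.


Divide by x^2 to reach normal form y'' + P_1(x) y' + P_2(x) y = 0 with P_1(x) = 3 + 4/x and P_2(x) = 1/x.
x = 0 is a singular point because the y'-coefficient 3 + 4/x has a pole at x = 0 and the y-coefficient 1/x has a pole at x = 0.
It is a regular singular point because x P_1(x) = p(x) = 3x + 4 and x^2 P_2(x) = q(x) = x are polynomials, hence analytic at x = 0.
p(0) = 4,  q(0) = 0.
Indicial equation: r(r-1) + p(0) r + q(0) = 0, i.e. r^2 + (p(0) - 1) r + q(0) = 0, i.e. r^2 + 3 r = 0.
Discriminant: (3)^2 - 4(0) = 9, so r = (-3 ± 3)/2.
Solving: r_1 = 0, r_2 = -3.

indicial: r^2 + 3 r = 0; roots r_1 = 0, r_2 = -3


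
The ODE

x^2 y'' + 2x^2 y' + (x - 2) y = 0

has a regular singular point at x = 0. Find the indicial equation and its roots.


Divide by x^2 to reach normal form y'' + P_1(x) y' + P_2(x) y = 0 with P_1(x) = 2 and P_2(x) = 1/x - 2/x^2.
x = 0 is a singular point because the y-coefficient 1/x - 2/x^2 has a pole at x = 0.
It is a regular singular point because x P_1(x) = p(x) = 2x and x^2 P_2(x) = q(x) = x - 2 are polynomials, hence analytic at x = 0.
p(0) = 0,  q(0) = -2.
Indicial equation: r(r-1) + p(0) r + q(0) = 0, i.e. r^2 + (p(0) - 1) r + q(0) = 0, i.e. r^2 - 1 r - 2 = 0.
Discriminant: (-1)^2 - 4(-2) = 9, so r = (1 ± 3)/2.
Solving: r_1 = 2, r_2 = -1.

indicial: r^2 - 1 r - 2 = 0; roots r_1 = 2, r_2 = -1


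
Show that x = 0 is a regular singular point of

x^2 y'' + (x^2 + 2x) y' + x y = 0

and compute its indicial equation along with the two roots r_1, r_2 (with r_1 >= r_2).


Divide by x^2 to reach normal form y'' + P_1(x) y' + P_2(x) y = 0 with P_1(x) = 1 + 2/x and P_2(x) = 1/x.
x = 0 is a singular point because the y'-coefficient 1 + 2/x has a pole at x = 0 and the y-coefficient 1/x has a pole at x = 0.
It is a regular singular point because x P_1(x) = p(x) = x + 2 and x^2 P_2(x) = q(x) = x are polynomials, hence analytic at x = 0.
p(0) = 2,  q(0) = 0.
Indicial equation: r(r-1) + p(0) r + q(0) = 0, i.e. r^2 + (p(0) - 1) r + q(0) = 0, i.e. r^2 + 1 r = 0.
Discriminant: (1)^2 - 4(0) = 1, so r = (-1 ± 1)/2.
Solving: r_1 = 0, r_2 = -1.

indicial: r^2 + 1 r = 0; roots r_1 = 0, r_2 = -1


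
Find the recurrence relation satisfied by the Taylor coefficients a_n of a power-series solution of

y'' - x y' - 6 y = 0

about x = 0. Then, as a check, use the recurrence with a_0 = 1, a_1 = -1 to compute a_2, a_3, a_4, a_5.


Substitute y = sum_n a_n x^n.
y''(x) has coefficient (n+2)(n+1) a_{n+2} at x^n;
-x y'(x) has coefficient -n a_n at x^n (shift);
-6 y(x) has coefficient -6 a_n at x^n.
Matching x^n: (n+2)(n+1) a_{n+2} + (-n - 6) a_n = 0.
Thus a_{n+2} = (n + 6) / ((n+1)(n+2)) * a_n.

Check with a_0 = 1, a_1 = -1 (apply the recurrence for n = 0, 1, 2, 3): a_0 = 1, a_1 = -1, a_2 = 3, a_3 = -7/6, a_4 = 2, a_5 = -21/40.

a_(n+2) = (n + 6) / ((n+1)(n+2)) * a_n; check: a_0 = 1, a_1 = -1, a_2 = 3, a_3 = -7/6, a_4 = 2, a_5 = -21/40


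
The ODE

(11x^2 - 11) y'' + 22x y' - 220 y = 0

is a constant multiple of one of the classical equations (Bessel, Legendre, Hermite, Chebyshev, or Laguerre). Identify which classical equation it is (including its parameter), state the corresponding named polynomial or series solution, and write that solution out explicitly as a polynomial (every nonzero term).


All three coefficients share the factor -11; dividing through by -11 gives  (1 - x^2) y'' - 2x y' + 20 y = 0.
This matches the Legendre equation (1 - x^2) y'' - 2x y' + n(n+1) y = 0 (note the -2x y' term) with n(n+1) = 20, so n = 4; the polynomial solution is P_4(x).
With y = sum_k a_k x^k, matching x^k gives (k+2)(k+1) a_{k+2} = [k(k+1) - n(n+1)] a_k = (k - 4)(k + 5) a_k. The right side vanishes at k = 4, so the series with the parity of 4 terminates at degree 4.
Standard normalization (P_n(1) = 1): leading coefficient (2n)!/(2^n (n!)^2) = 40320/(16*576) = 35/8, so a_4 = 35/8. Work downward with a_k = (k+1)(k+2) a_{k+2} / ((k - 4)(k + 5)):
  a_2 = (3)(4)(35/8) / ((2 - 4)(2 + 5)) = (105/2)/(-14) = -15/4
  a_0 = (1)(2)(-15/4) / ((0 - 4)(0 + 5)) = (-15/2)/(-20) = 3/8
Hence P_4(x) = 35 x^4/8 - 15 x^2/4 + 3/8.

P_4(x); series = 35 x^4/8 - 15 x^2/4 + 3/8


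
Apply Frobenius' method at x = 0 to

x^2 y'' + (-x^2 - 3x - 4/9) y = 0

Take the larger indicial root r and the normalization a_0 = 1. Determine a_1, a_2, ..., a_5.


Write in Frobenius form y'' + (p(x)/x) y' + (q(x)/x^2) y = 0:
  p(x) = 0,  q(x) = -x^2 - 3x - 4/9.
Indicial equation: r(r-1) + (0) r + (-4/9) = 0 -> roots r_1 = 4/3, r_2 = -1/3.
Take r = r_1 = 4/3. Let y(x) = x^r sum_{n>=0} a_n x^n with a_0 = 1.
Substitute y = x^r sum a_n x^n and match x^{r+n}. The recurrence is
  D(n) a_n - 3 a_{n-1} - 1 a_{n-2} = 0,  where D(n) = (r+n)(r+n-1) + (0)(r+n) + (-4/9).
  a_n = [3 a_{n-1} + 1 a_{n-2}] / D(n).
Since the indicial polynomial factors as (r - r_1)(r - r_2), D(n) = (r_1 + n - r_1)(r_1 + n - r_2) = n(n + 5/3).
Evaluating step by step (a_0 = 1):
  n = 1: D(1) = 1(1 + 5/3) = 8/3; numerator = 3(1) = 3; a_1 = (3)/(8/3) = 9/8
  n = 2: D(2) = 2(2 + 5/3) = 22/3; numerator = 3(9/8) + 1(1) = 35/8; a_2 = (35/8)/(22/3) = 105/176
  n = 3: D(3) = 3(3 + 5/3) = 14; numerator = 3(105/176) + 1(9/8) = 513/176; a_3 = (513/176)/(14) = 513/2464
  n = 4: D(4) = 4(4 + 5/3) = 68/3; numerator = 3(513/2464) + 1(105/176) = 3009/2464; a_4 = (3009/2464)/(68/3) = 531/9856
  n = 5: D(5) = 5(5 + 5/3) = 100/3; numerator = 3(531/9856) + 1(513/2464) = 3645/9856; a_5 = (3645/9856)/(100/3) = 2187/197120

r = 4/3; a_0 = 1; a_1 = 9/8; a_2 = 105/176; a_3 = 513/2464; a_4 = 531/9856; a_5 = 2187/197120


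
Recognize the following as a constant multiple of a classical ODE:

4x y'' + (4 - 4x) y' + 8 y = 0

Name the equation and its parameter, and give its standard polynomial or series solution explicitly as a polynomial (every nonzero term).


All three coefficients share the factor 4; dividing through by 4 gives  x y'' + (1 - x) y' + 2 y = 0.
This matches the Laguerre equation x y'' + (1 - x) y' + n y = 0 with n = 2; the polynomial solution is L_2(x).
With y = sum_k a_k x^k, matching x^k gives (k+1)k a_{k+1} + (k+1) a_{k+1} - k a_k + n a_k = 0, i.e. (k+1)^2 a_{k+1} = (k - n) a_k = (k - 2) a_k. The right side vanishes at k = 2, so the series terminates at degree 2.
Standard normalization L_n(0) = 1 gives a_0 = 1. Work upward with a_{k+1} = (k - 2) a_k / (k+1)^2:
  a_1 = (0 - 2)(1) / 1^2 = -2/1 = -2
  a_2 = (1 - 2)(-2) / 2^2 = 2/4 = 1/2
Hence L_2(x) = x^2/2 - 2 x + 1.

L_2(x); series = x^2/2 - 2 x + 1


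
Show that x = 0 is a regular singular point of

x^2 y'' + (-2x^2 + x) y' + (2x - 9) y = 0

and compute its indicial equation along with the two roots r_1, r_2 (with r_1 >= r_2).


Divide by x^2 to reach normal form y'' + P_1(x) y' + P_2(x) y = 0 with P_1(x) = -2 + 1/x and P_2(x) = 2/x - 9/x^2.
x = 0 is a singular point because the y'-coefficient -2 + 1/x has a pole at x = 0 and the y-coefficient 2/x - 9/x^2 has a pole at x = 0.
It is a regular singular point because x P_1(x) = p(x) = 1 - 2x and x^2 P_2(x) = q(x) = 2x - 9 are polynomials, hence analytic at x = 0.
p(0) = 1,  q(0) = -9.
Indicial equation: r(r-1) + p(0) r + q(0) = 0, i.e. r^2 + (p(0) - 1) r + q(0) = 0, i.e. r^2 - 9 = 0.
Discriminant: (0)^2 - 4(-9) = 36, so r = (0 ± 6)/2.
Solving: r_1 = 3, r_2 = -3.

indicial: r^2 - 9 = 0; roots r_1 = 3, r_2 = -3


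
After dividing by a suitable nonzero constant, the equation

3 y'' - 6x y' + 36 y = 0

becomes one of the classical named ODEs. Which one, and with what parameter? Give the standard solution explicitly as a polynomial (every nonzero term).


All three coefficients share the factor 3; dividing through by 3 gives  y'' - 2x y' + 12 y = 0.
This matches the Hermite equation y'' - 2x y' + 2n y = 0 with 2n = 12, so n = 6; the polynomial solution is H_6(x).
With y = sum_k a_k x^k, matching x^k gives (k+2)(k+1) a_{k+2} = 2(k - n) a_k = 2(k - 6) a_k. The right side vanishes at k = 6, so the series with the parity of 6 terminates at degree 6.
Standard normalization: leading coefficient of H_n is 2^n, so a_6 = 2^6 = 64. Work downward with a_k = (k+1)(k+2) a_{k+2} / (2(k - n)):
  a_4 = (5)(6)(64) / (2(4 - 6)) = 1920/(-4) = -480
  a_2 = (3)(4)(-480) / (2(2 - 6)) = -5760/(-8) = 720
  a_0 = (1)(2)(720) / (2(0 - 6)) = 1440/(-12) = -120
Hence H_6(x) = 64 x^6 - 480 x^4 + 720 x^2 - 120.

H_6(x); series = 64 x^6 - 480 x^4 + 720 x^2 - 120


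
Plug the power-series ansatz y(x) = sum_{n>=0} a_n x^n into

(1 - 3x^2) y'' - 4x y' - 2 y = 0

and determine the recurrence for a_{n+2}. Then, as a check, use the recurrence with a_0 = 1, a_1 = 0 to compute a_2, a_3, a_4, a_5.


Substitute y = sum_n a_n x^n.
(1 - 3 x^2) y'' contributes (n+2)(n+1) a_{n+2} - 3 n(n-1) a_n at x^n.
-4 x y'(x) contributes -4 n a_n at x^n.
-2 y(x) contributes -2 a_n at x^n.
Matching x^n: (n+2)(n+1) a_{n+2} + (-3 n(n-1) - 4 n - 2) a_n = 0.
Thus a_{n+2} = (3 n(n-1) + 4 n + 2) / ((n+1)(n+2)) * a_n.

Check with a_0 = 1, a_1 = 0 (apply the recurrence for n = 0, 1, 2, 3): a_0 = 1, a_1 = 0, a_2 = 1, a_3 = 0, a_4 = 4/3, a_5 = 0.

a_(n+2) = (3 n(n-1) + 4 n + 2) / ((n+1)(n+2)) * a_n; check: a_0 = 1, a_1 = 0, a_2 = 1, a_3 = 0, a_4 = 4/3, a_5 = 0


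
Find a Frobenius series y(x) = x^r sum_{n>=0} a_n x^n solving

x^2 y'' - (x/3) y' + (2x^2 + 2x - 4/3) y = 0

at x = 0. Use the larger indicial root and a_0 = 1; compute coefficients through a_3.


Write in Frobenius form y'' + (p(x)/x) y' + (q(x)/x^2) y = 0:
  p(x) = -1/3,  q(x) = 2x^2 + 2x - 4/3.
Indicial equation: r(r-1) + (-1/3) r + (-4/3) = 0 -> roots r_1 = 2, r_2 = -2/3.
Take r = r_1 = 2. Let y(x) = x^r sum_{n>=0} a_n x^n with a_0 = 1.
Substitute y = x^r sum a_n x^n and match x^{r+n}. The recurrence is
  D(n) a_n + 2 a_{n-1} + 2 a_{n-2} = 0,  where D(n) = (r+n)(r+n-1) + (-1/3)(r+n) + (-4/3).
  a_n = [-2 a_{n-1} - 2 a_{n-2}] / D(n).
Since the indicial polynomial factors as (r - r_1)(r - r_2), D(n) = (r_1 + n - r_1)(r_1 + n - r_2) = n(n + 8/3).
Evaluating step by step (a_0 = 1):
  n = 1: D(1) = 1(1 + 8/3) = 11/3; numerator = -2(1) = -2; a_1 = (-2)/(11/3) = -6/11
  n = 2: D(2) = 2(2 + 8/3) = 28/3; numerator = -2(-6/11) - 2(1) = -10/11; a_2 = (-10/11)/(28/3) = -15/154
  n = 3: D(3) = 3(3 + 8/3) = 17; numerator = -2(-15/154) - 2(-6/11) = 9/7; a_3 = (9/7)/(17) = 9/119

r = 2; a_0 = 1; a_1 = -6/11; a_2 = -15/154; a_3 = 9/119


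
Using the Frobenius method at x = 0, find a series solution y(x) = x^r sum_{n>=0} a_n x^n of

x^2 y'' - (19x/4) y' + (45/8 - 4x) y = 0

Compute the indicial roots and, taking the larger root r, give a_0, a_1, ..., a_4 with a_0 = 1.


Write in Frobenius form y'' + (p(x)/x) y' + (q(x)/x^2) y = 0:
  p(x) = -19/4,  q(x) = 45/8 - 4x.
Indicial equation: r(r-1) + (-19/4) r + (45/8) = 0 -> roots r_1 = 9/2, r_2 = 5/4.
Take r = r_1 = 9/2. Let y(x) = x^r sum_{n>=0} a_n x^n with a_0 = 1.
Substitute y = x^r sum a_n x^n and match x^{r+n}. The recurrence is
  D(n) a_n - 4 a_{n-1} = 0,  where D(n) = (r+n)(r+n-1) + (-19/4)(r+n) + (45/8).
  a_n = 4 / D(n) * a_{n-1}.
Since the indicial polynomial factors as (r - r_1)(r - r_2), D(n) = (r_1 + n - r_1)(r_1 + n - r_2) = n(n + 13/4).
Evaluating step by step (a_0 = 1):
  n = 1: D(1) = 1(1 + 13/4) = 17/4; numerator = 4(1) = 4; a_1 = (4)/(17/4) = 16/17
  n = 2: D(2) = 2(2 + 13/4) = 21/2; numerator = 4(16/17) = 64/17; a_2 = (64/17)/(21/2) = 128/357
  n = 3: D(3) = 3(3 + 13/4) = 75/4; numerator = 4(128/357) = 512/357; a_3 = (512/357)/(75/4) = 2048/26775
  n = 4: D(4) = 4(4 + 13/4) = 29; numerator = 4(2048/26775) = 8192/26775; a_4 = (8192/26775)/(29) = 8192/776475

r = 9/2; a_0 = 1; a_1 = 16/17; a_2 = 128/357; a_3 = 2048/26775; a_4 = 8192/776475


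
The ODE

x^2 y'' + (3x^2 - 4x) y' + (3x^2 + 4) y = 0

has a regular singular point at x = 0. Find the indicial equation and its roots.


Divide by x^2 to reach normal form y'' + P_1(x) y' + P_2(x) y = 0 with P_1(x) = 3 - 4/x and P_2(x) = 3 + 4/x^2.
x = 0 is a singular point because the y'-coefficient 3 - 4/x has a pole at x = 0 and the y-coefficient 3 + 4/x^2 has a pole at x = 0.
It is a regular singular point because x P_1(x) = p(x) = 3x - 4 and x^2 P_2(x) = q(x) = 3x^2 + 4 are polynomials, hence analytic at x = 0.
p(0) = -4,  q(0) = 4.
Indicial equation: r(r-1) + p(0) r + q(0) = 0, i.e. r^2 + (p(0) - 1) r + q(0) = 0, i.e. r^2 - 5 r + 4 = 0.
Discriminant: (-5)^2 - 4(4) = 9, so r = (5 ± 3)/2.
Solving: r_1 = 4, r_2 = 1.

indicial: r^2 - 5 r + 4 = 0; roots r_1 = 4, r_2 = 1


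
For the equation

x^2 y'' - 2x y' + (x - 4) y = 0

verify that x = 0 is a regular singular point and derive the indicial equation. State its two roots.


Divide by x^2 to reach normal form y'' + P_1(x) y' + P_2(x) y = 0 with P_1(x) = -2/x and P_2(x) = 1/x - 4/x^2.
x = 0 is a singular point because the y'-coefficient -2/x has a pole at x = 0 and the y-coefficient 1/x - 4/x^2 has a pole at x = 0.
It is a regular singular point because x P_1(x) = p(x) = -2 and x^2 P_2(x) = q(x) = x - 4 are polynomials, hence analytic at x = 0.
p(0) = -2,  q(0) = -4.
Indicial equation: r(r-1) + p(0) r + q(0) = 0, i.e. r^2 + (p(0) - 1) r + q(0) = 0, i.e. r^2 - 3 r - 4 = 0.
Discriminant: (-3)^2 - 4(-4) = 25, so r = (3 ± 5)/2.
Solving: r_1 = 4, r_2 = -1.

indicial: r^2 - 3 r - 4 = 0; roots r_1 = 4, r_2 = -1


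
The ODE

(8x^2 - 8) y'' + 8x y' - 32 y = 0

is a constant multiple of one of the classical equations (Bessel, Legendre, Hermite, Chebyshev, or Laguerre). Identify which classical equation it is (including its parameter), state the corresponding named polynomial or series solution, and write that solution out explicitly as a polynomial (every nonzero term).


All three coefficients share the factor -8; dividing through by -8 gives  (1 - x^2) y'' - x y' + 4 y = 0.
This matches the Chebyshev equation (1 - x^2) y'' - x y' + n^2 y = 0 (note the -x y' term, not -2x y') with n^2 = 4, so n = 2; the polynomial solution is T_2(x).
With y = sum_k a_k x^k, matching x^k gives (k+2)(k+1) a_{k+2} = (k^2 - n^2) a_k = (k - 2)(k + 2) a_k. The right side vanishes at k = 2, so the series with the parity of 2 terminates at degree 2.
Standard normalization: leading coefficient of T_n is 2^(n-1), so a_2 = 2^1 = 2. Work downward with a_k = (k+1)(k+2) a_{k+2} / ((k - 2)(k + 2)):
  a_0 = (1)(2)(2) / ((0 - 2)(0 + 2)) = 4/(-4) = -1
Hence T_2(x) = 2 x^2 - 1.

T_2(x); series = 2 x^2 - 1


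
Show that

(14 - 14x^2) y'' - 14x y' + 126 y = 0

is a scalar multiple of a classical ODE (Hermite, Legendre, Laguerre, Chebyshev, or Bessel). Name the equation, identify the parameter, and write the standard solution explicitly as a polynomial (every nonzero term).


All three coefficients share the factor 14; dividing through by 14 gives  (1 - x^2) y'' - x y' + 9 y = 0.
This matches the Chebyshev equation (1 - x^2) y'' - x y' + n^2 y = 0 (note the -x y' term, not -2x y') with n^2 = 9, so n = 3; the polynomial solution is T_3(x).
With y = sum_k a_k x^k, matching x^k gives (k+2)(k+1) a_{k+2} = (k^2 - n^2) a_k = (k - 3)(k + 3) a_k. The right side vanishes at k = 3, so the series with the parity of 3 terminates at degree 3.
Standard normalization: leading coefficient of T_n is 2^(n-1), so a_3 = 2^2 = 4. Work downward with a_k = (k+1)(k+2) a_{k+2} / ((k - 3)(k + 3)):
  a_1 = (2)(3)(4) / ((1 - 3)(1 + 3)) = 24/(-8) = -3
Hence T_3(x) = 4 x^3 - 3 x.

T_3(x); series = 4 x^3 - 3 x


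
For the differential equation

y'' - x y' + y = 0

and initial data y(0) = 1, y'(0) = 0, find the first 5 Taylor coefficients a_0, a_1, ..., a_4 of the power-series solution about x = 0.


Ansatz: y(x) = sum_{n>=0} a_n x^n, so y'(x) = sum_{n>=1} n a_n x^(n-1) and y''(x) = sum_{n>=2} n(n-1) a_n x^(n-2).
Substitute into P(x) y'' + Q(x) y' + R(x) y = 0 with P(x) = 1, Q(x) = -x, R(x) = 1, and match powers of x.
Initial conditions: a_0 = 1, a_1 = 0.
Setting the coefficient of each power of x to zero and solving order by order (substituting the coefficients already found):
  x^0: 2 a_2 + a_0 = 0  ->  2 a_2 = -a_0 = -1  ->  a_2 = -1/2
  x^1: 6 a_3 = 0  ->  a_3 = 0
  x^2: 12 a_4 - a_2 = 0  ->  12 a_4 = a_2 = -1/2  ->  a_4 = -1/24
Truncated series: y(x) = 1 - (1/2) x^2 - (1/24) x^4 + O(x^5).

a_0 = 1; a_1 = 0; a_2 = -1/2; a_3 = 0; a_4 = -1/24


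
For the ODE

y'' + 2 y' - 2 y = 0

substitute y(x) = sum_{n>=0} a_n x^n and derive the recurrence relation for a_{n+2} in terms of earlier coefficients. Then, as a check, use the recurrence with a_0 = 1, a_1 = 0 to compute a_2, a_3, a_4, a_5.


Substitute y = sum_n a_n x^n.
y''(x) has coefficient (n+2)(n+1) a_{n+2} at x^n;
2 y'(x) has coefficient 2 (n+1) a_{n+1} at x^n;
-2 y(x) has coefficient -2 a_n at x^n.
Matching x^n: (n+2)(n+1) a_{n+2} + 2 (n+1) a_{n+1} - 2 a_n = 0.
Thus a_{n+2} = [-2 (n+1) a_{n+1} + 2 a_n] / ((n+1)(n+2)).

Check with a_0 = 1, a_1 = 0 (apply the recurrence for n = 0, 1, 2, 3): a_0 = 1, a_1 = 0, a_2 = 1, a_3 = -2/3, a_4 = 1/2, a_5 = -4/15.

a_(n+2) = [-2 (n+1) a_(n+1) + 2 a_n] / ((n+1)(n+2)); check: a_0 = 1, a_1 = 0, a_2 = 1, a_3 = -2/3, a_4 = 1/2, a_5 = -4/15


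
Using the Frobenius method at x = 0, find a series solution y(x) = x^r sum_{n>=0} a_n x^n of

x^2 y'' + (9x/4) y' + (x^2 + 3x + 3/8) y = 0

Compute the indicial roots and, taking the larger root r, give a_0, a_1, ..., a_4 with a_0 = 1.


Write in Frobenius form y'' + (p(x)/x) y' + (q(x)/x^2) y = 0:
  p(x) = 9/4,  q(x) = x^2 + 3x + 3/8.
Indicial equation: r(r-1) + (9/4) r + (3/8) = 0 -> roots r_1 = -1/2, r_2 = -3/4.
Take r = r_1 = -1/2. Let y(x) = x^r sum_{n>=0} a_n x^n with a_0 = 1.
Substitute y = x^r sum a_n x^n and match x^{r+n}. The recurrence is
  D(n) a_n + 3 a_{n-1} + 1 a_{n-2} = 0,  where D(n) = (r+n)(r+n-1) + (9/4)(r+n) + (3/8).
  a_n = [-3 a_{n-1} - 1 a_{n-2}] / D(n).
Since the indicial polynomial factors as (r - r_1)(r - r_2), D(n) = (r_1 + n - r_1)(r_1 + n - r_2) = n(n + 1/4).
Evaluating step by step (a_0 = 1):
  n = 1: D(1) = 1(1 + 1/4) = 5/4; numerator = -3(1) = -3; a_1 = (-3)/(5/4) = -12/5
  n = 2: D(2) = 2(2 + 1/4) = 9/2; numerator = -3(-12/5) - 1(1) = 31/5; a_2 = (31/5)/(9/2) = 62/45
  n = 3: D(3) = 3(3 + 1/4) = 39/4; numerator = -3(62/45) - 1(-12/5) = -26/15; a_3 = (-26/15)/(39/4) = -8/45
  n = 4: D(4) = 4(4 + 1/4) = 17; numerator = -3(-8/45) - 1(62/45) = -38/45; a_4 = (-38/45)/(17) = -38/765

r = -1/2; a_0 = 1; a_1 = -12/5; a_2 = 62/45; a_3 = -8/45; a_4 = -38/765


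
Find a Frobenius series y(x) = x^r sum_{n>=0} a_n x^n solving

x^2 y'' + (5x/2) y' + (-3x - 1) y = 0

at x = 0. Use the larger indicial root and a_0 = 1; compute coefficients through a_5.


Write in Frobenius form y'' + (p(x)/x) y' + (q(x)/x^2) y = 0:
  p(x) = 5/2,  q(x) = -3x - 1.
Indicial equation: r(r-1) + (5/2) r + (-1) = 0 -> roots r_1 = 1/2, r_2 = -2.
Take r = r_1 = 1/2. Let y(x) = x^r sum_{n>=0} a_n x^n with a_0 = 1.
Substitute y = x^r sum a_n x^n and match x^{r+n}. The recurrence is
  D(n) a_n - 3 a_{n-1} = 0,  where D(n) = (r+n)(r+n-1) + (5/2)(r+n) + (-1).
  a_n = 3 / D(n) * a_{n-1}.
Since the indicial polynomial factors as (r - r_1)(r - r_2), D(n) = (r_1 + n - r_1)(r_1 + n - r_2) = n(n + 5/2).
Evaluating step by step (a_0 = 1):
  n = 1: D(1) = 1(1 + 5/2) = 7/2; numerator = 3(1) = 3; a_1 = (3)/(7/2) = 6/7
  n = 2: D(2) = 2(2 + 5/2) = 9; numerator = 3(6/7) = 18/7; a_2 = (18/7)/(9) = 2/7
  n = 3: D(3) = 3(3 + 5/2) = 33/2; numerator = 3(2/7) = 6/7; a_3 = (6/7)/(33/2) = 4/77
  n = 4: D(4) = 4(4 + 5/2) = 26; numerator = 3(4/77) = 12/77; a_4 = (12/77)/(26) = 6/1001
  n = 5: D(5) = 5(5 + 5/2) = 75/2; numerator = 3(6/1001) = 18/1001; a_5 = (18/1001)/(75/2) = 12/25025

r = 1/2; a_0 = 1; a_1 = 6/7; a_2 = 2/7; a_3 = 4/77; a_4 = 6/1001; a_5 = 12/25025


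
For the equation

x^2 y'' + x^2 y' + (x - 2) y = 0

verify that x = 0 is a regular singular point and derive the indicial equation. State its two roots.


Divide by x^2 to reach normal form y'' + P_1(x) y' + P_2(x) y = 0 with P_1(x) = 1 and P_2(x) = 1/x - 2/x^2.
x = 0 is a singular point because the y-coefficient 1/x - 2/x^2 has a pole at x = 0.
It is a regular singular point because x P_1(x) = p(x) = x and x^2 P_2(x) = q(x) = x - 2 are polynomials, hence analytic at x = 0.
p(0) = 0,  q(0) = -2.
Indicial equation: r(r-1) + p(0) r + q(0) = 0, i.e. r^2 + (p(0) - 1) r + q(0) = 0, i.e. r^2 - 1 r - 2 = 0.
Discriminant: (-1)^2 - 4(-2) = 9, so r = (1 ± 3)/2.
Solving: r_1 = 2, r_2 = -1.

indicial: r^2 - 1 r - 2 = 0; roots r_1 = 2, r_2 = -1


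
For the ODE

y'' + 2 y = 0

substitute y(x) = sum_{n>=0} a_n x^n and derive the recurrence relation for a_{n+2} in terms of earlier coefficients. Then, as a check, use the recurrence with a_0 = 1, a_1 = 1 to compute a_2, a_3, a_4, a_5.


Substitute y = sum_n a_n x^n into y'' + (const) y = 0.
y''(x) = sum_{n>=0} (n+2)(n+1) a_{n+2} x^n.
The ODE becomes sum_n [(n+2)(n+1) a_{n+2} + 2 a_n] x^n = 0.
Setting each coefficient to zero gives the recurrence:
  (n+2)(n+1) a_{n+2} + 2 a_n = 0,
  a_{n+2} = -2 / ((n+1)(n+2)) a_n.

Check with a_0 = 1, a_1 = 1 (apply the recurrence for n = 0, 1, 2, 3): a_0 = 1, a_1 = 1, a_2 = -1, a_3 = -1/3, a_4 = 1/6, a_5 = 1/30.

a_{n+2} = -2/((n+1)(n+2)) * a_n; check: a_0 = 1, a_1 = 1, a_2 = -1, a_3 = -1/3, a_4 = 1/6, a_5 = 1/30


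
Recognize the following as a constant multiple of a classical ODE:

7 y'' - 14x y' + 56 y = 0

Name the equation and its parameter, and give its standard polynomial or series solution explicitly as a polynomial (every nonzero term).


All three coefficients share the factor 7; dividing through by 7 gives  y'' - 2x y' + 8 y = 0.
This matches the Hermite equation y'' - 2x y' + 2n y = 0 with 2n = 8, so n = 4; the polynomial solution is H_4(x).
With y = sum_k a_k x^k, matching x^k gives (k+2)(k+1) a_{k+2} = 2(k - n) a_k = 2(k - 4) a_k. The right side vanishes at k = 4, so the series with the parity of 4 terminates at degree 4.
Standard normalization: leading coefficient of H_n is 2^n, so a_4 = 2^4 = 16. Work downward with a_k = (k+1)(k+2) a_{k+2} / (2(k - n)):
  a_2 = (3)(4)(16) / (2(2 - 4)) = 192/(-4) = -48
  a_0 = (1)(2)(-48) / (2(0 - 4)) = -96/(-8) = 12
Hence H_4(x) = 16 x^4 - 48 x^2 + 12.

H_4(x); series = 16 x^4 - 48 x^2 + 12


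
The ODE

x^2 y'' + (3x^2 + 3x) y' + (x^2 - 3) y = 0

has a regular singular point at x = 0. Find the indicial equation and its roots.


Divide by x^2 to reach normal form y'' + P_1(x) y' + P_2(x) y = 0 with P_1(x) = 3 + 3/x and P_2(x) = 1 - 3/x^2.
x = 0 is a singular point because the y'-coefficient 3 + 3/x has a pole at x = 0 and the y-coefficient 1 - 3/x^2 has a pole at x = 0.
It is a regular singular point because x P_1(x) = p(x) = 3x + 3 and x^2 P_2(x) = q(x) = x^2 - 3 are polynomials, hence analytic at x = 0.
p(0) = 3,  q(0) = -3.
Indicial equation: r(r-1) + p(0) r + q(0) = 0, i.e. r^2 + (p(0) - 1) r + q(0) = 0, i.e. r^2 + 2 r - 3 = 0.
Discriminant: (2)^2 - 4(-3) = 16, so r = (-2 ± 4)/2.
Solving: r_1 = 1, r_2 = -3.

indicial: r^2 + 2 r - 3 = 0; roots r_1 = 1, r_2 = -3


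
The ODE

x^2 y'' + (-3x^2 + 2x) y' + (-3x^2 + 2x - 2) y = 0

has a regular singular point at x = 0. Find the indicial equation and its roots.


Divide by x^2 to reach normal form y'' + P_1(x) y' + P_2(x) y = 0 with P_1(x) = -3 + 2/x and P_2(x) = -3 + 2/x - 2/x^2.
x = 0 is a singular point because the y'-coefficient -3 + 2/x has a pole at x = 0 and the y-coefficient -3 + 2/x - 2/x^2 has a pole at x = 0.
It is a regular singular point because x P_1(x) = p(x) = 2 - 3x and x^2 P_2(x) = q(x) = -3x^2 + 2x - 2 are polynomials, hence analytic at x = 0.
p(0) = 2,  q(0) = -2.
Indicial equation: r(r-1) + p(0) r + q(0) = 0, i.e. r^2 + (p(0) - 1) r + q(0) = 0, i.e. r^2 + 1 r - 2 = 0.
Discriminant: (1)^2 - 4(-2) = 9, so r = (-1 ± 3)/2.
Solving: r_1 = 1, r_2 = -2.

indicial: r^2 + 1 r - 2 = 0; roots r_1 = 1, r_2 = -2


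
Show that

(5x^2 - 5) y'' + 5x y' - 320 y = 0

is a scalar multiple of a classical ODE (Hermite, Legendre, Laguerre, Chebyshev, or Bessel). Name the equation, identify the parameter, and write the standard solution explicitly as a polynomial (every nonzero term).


All three coefficients share the factor -5; dividing through by -5 gives  (1 - x^2) y'' - x y' + 64 y = 0.
This matches the Chebyshev equation (1 - x^2) y'' - x y' + n^2 y = 0 (note the -x y' term, not -2x y') with n^2 = 64, so n = 8; the polynomial solution is T_8(x).
With y = sum_k a_k x^k, matching x^k gives (k+2)(k+1) a_{k+2} = (k^2 - n^2) a_k = (k - 8)(k + 8) a_k. The right side vanishes at k = 8, so the series with the parity of 8 terminates at degree 8.
Standard normalization: leading coefficient of T_n is 2^(n-1), so a_8 = 2^7 = 128. Work downward with a_k = (k+1)(k+2) a_{k+2} / ((k - 8)(k + 8)):
  a_6 = (7)(8)(128) / ((6 - 8)(6 + 8)) = 7168/(-28) = -256
  a_4 = (5)(6)(-256) / ((4 - 8)(4 + 8)) = -7680/(-48) = 160
  a_2 = (3)(4)(160) / ((2 - 8)(2 + 8)) = 1920/(-60) = -32
  a_0 = (1)(2)(-32) / ((0 - 8)(0 + 8)) = -64/(-64) = 1
Hence T_8(x) = 128 x^8 - 256 x^6 + 160 x^4 - 32 x^2 + 1.

T_8(x); series = 128 x^8 - 256 x^6 + 160 x^4 - 32 x^2 + 1


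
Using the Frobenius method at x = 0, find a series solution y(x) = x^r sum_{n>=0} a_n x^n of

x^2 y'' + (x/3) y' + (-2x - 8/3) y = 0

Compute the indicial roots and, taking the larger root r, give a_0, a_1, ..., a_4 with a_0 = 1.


Write in Frobenius form y'' + (p(x)/x) y' + (q(x)/x^2) y = 0:
  p(x) = 1/3,  q(x) = -2x - 8/3.
Indicial equation: r(r-1) + (1/3) r + (-8/3) = 0 -> roots r_1 = 2, r_2 = -4/3.
Take r = r_1 = 2. Let y(x) = x^r sum_{n>=0} a_n x^n with a_0 = 1.
Substitute y = x^r sum a_n x^n and match x^{r+n}. The recurrence is
  D(n) a_n - 2 a_{n-1} = 0,  where D(n) = (r+n)(r+n-1) + (1/3)(r+n) + (-8/3).
  a_n = 2 / D(n) * a_{n-1}.
Since the indicial polynomial factors as (r - r_1)(r - r_2), D(n) = (r_1 + n - r_1)(r_1 + n - r_2) = n(n + 10/3).
Evaluating step by step (a_0 = 1):
  n = 1: D(1) = 1(1 + 10/3) = 13/3; numerator = 2(1) = 2; a_1 = (2)/(13/3) = 6/13
  n = 2: D(2) = 2(2 + 10/3) = 32/3; numerator = 2(6/13) = 12/13; a_2 = (12/13)/(32/3) = 9/104
  n = 3: D(3) = 3(3 + 10/3) = 19; numerator = 2(9/104) = 9/52; a_3 = (9/52)/(19) = 9/988
  n = 4: D(4) = 4(4 + 10/3) = 88/3; numerator = 2(9/988) = 9/494; a_4 = (9/494)/(88/3) = 27/43472

r = 2; a_0 = 1; a_1 = 6/13; a_2 = 9/104; a_3 = 9/988; a_4 = 27/43472


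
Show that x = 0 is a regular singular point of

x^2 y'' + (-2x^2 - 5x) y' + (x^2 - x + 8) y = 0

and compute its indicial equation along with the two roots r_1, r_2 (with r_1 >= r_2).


Divide by x^2 to reach normal form y'' + P_1(x) y' + P_2(x) y = 0 with P_1(x) = -2 - 5/x and P_2(x) = 1 - 1/x + 8/x^2.
x = 0 is a singular point because the y'-coefficient -2 - 5/x has a pole at x = 0 and the y-coefficient 1 - 1/x + 8/x^2 has a pole at x = 0.
It is a regular singular point because x P_1(x) = p(x) = -2x - 5 and x^2 P_2(x) = q(x) = x^2 - x + 8 are polynomials, hence analytic at x = 0.
p(0) = -5,  q(0) = 8.
Indicial equation: r(r-1) + p(0) r + q(0) = 0, i.e. r^2 + (p(0) - 1) r + q(0) = 0, i.e. r^2 - 6 r + 8 = 0.
Discriminant: (-6)^2 - 4(8) = 4, so r = (6 ± 2)/2.
Solving: r_1 = 4, r_2 = 2.

indicial: r^2 - 6 r + 8 = 0; roots r_1 = 4, r_2 = 2


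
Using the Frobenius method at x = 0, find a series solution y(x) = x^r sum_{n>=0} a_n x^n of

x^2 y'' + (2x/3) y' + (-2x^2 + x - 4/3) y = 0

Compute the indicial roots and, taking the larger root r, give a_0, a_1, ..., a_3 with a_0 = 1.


Write in Frobenius form y'' + (p(x)/x) y' + (q(x)/x^2) y = 0:
  p(x) = 2/3,  q(x) = -2x^2 + x - 4/3.
Indicial equation: r(r-1) + (2/3) r + (-4/3) = 0 -> roots r_1 = 4/3, r_2 = -1.
Take r = r_1 = 4/3. Let y(x) = x^r sum_{n>=0} a_n x^n with a_0 = 1.
Substitute y = x^r sum a_n x^n and match x^{r+n}. The recurrence is
  D(n) a_n + 1 a_{n-1} - 2 a_{n-2} = 0,  where D(n) = (r+n)(r+n-1) + (2/3)(r+n) + (-4/3).
  a_n = [-1 a_{n-1} + 2 a_{n-2}] / D(n).
Since the indicial polynomial factors as (r - r_1)(r - r_2), D(n) = (r_1 + n - r_1)(r_1 + n - r_2) = n(n + 7/3).
Evaluating step by step (a_0 = 1):
  n = 1: D(1) = 1(1 + 7/3) = 10/3; numerator = -1(1) = -1; a_1 = (-1)/(10/3) = -3/10
  n = 2: D(2) = 2(2 + 7/3) = 26/3; numerator = -1(-3/10) + 2(1) = 23/10; a_2 = (23/10)/(26/3) = 69/260
  n = 3: D(3) = 3(3 + 7/3) = 16; numerator = -1(69/260) + 2(-3/10) = -45/52; a_3 = (-45/52)/(16) = -45/832

r = 4/3; a_0 = 1; a_1 = -3/10; a_2 = 69/260; a_3 = -45/832


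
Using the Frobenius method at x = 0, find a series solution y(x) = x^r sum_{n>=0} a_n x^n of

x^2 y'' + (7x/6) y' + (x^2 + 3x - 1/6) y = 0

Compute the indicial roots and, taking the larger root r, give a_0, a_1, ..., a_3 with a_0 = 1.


Write in Frobenius form y'' + (p(x)/x) y' + (q(x)/x^2) y = 0:
  p(x) = 7/6,  q(x) = x^2 + 3x - 1/6.
Indicial equation: r(r-1) + (7/6) r + (-1/6) = 0 -> roots r_1 = 1/3, r_2 = -1/2.
Take r = r_1 = 1/3. Let y(x) = x^r sum_{n>=0} a_n x^n with a_0 = 1.
Substitute y = x^r sum a_n x^n and match x^{r+n}. The recurrence is
  D(n) a_n + 3 a_{n-1} + 1 a_{n-2} = 0,  where D(n) = (r+n)(r+n-1) + (7/6)(r+n) + (-1/6).
  a_n = [-3 a_{n-1} - 1 a_{n-2}] / D(n).
Since the indicial polynomial factors as (r - r_1)(r - r_2), D(n) = (r_1 + n - r_1)(r_1 + n - r_2) = n(n + 5/6).
Evaluating step by step (a_0 = 1):
  n = 1: D(1) = 1(1 + 5/6) = 11/6; numerator = -3(1) = -3; a_1 = (-3)/(11/6) = -18/11
  n = 2: D(2) = 2(2 + 5/6) = 17/3; numerator = -3(-18/11) - 1(1) = 43/11; a_2 = (43/11)/(17/3) = 129/187
  n = 3: D(3) = 3(3 + 5/6) = 23/2; numerator = -3(129/187) - 1(-18/11) = -81/187; a_3 = (-81/187)/(23/2) = -162/4301

r = 1/3; a_0 = 1; a_1 = -18/11; a_2 = 129/187; a_3 = -162/4301


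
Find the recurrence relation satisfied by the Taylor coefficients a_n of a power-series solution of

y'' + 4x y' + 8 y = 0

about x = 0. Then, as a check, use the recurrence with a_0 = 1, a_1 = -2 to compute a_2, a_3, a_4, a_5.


Substitute y = sum_n a_n x^n.
y''(x) has coefficient (n+2)(n+1) a_{n+2} at x^n;
4 x y'(x) has coefficient 4 n a_n at x^n (shift);
8 y(x) has coefficient 8 a_n at x^n.
Matching x^n: (n+2)(n+1) a_{n+2} + (4n + 8) a_n = 0.
Thus a_{n+2} = (-4n - 8) / ((n+1)(n+2)) * a_n.

Check with a_0 = 1, a_1 = -2 (apply the recurrence for n = 0, 1, 2, 3): a_0 = 1, a_1 = -2, a_2 = -4, a_3 = 4, a_4 = 16/3, a_5 = -4.

a_(n+2) = (-4n - 8) / ((n+1)(n+2)) * a_n; check: a_0 = 1, a_1 = -2, a_2 = -4, a_3 = 4, a_4 = 16/3, a_5 = -4


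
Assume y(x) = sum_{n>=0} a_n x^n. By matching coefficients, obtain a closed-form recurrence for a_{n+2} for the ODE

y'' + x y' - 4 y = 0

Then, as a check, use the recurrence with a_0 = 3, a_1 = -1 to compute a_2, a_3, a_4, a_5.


Substitute y = sum_n a_n x^n.
y''(x) has coefficient (n+2)(n+1) a_{n+2} at x^n;
x y'(x) has coefficient n a_n at x^n (shift);
-4 y(x) has coefficient -4 a_n at x^n.
Matching x^n: (n+2)(n+1) a_{n+2} + (n - 4) a_n = 0.
Thus a_{n+2} = (-n + 4) / ((n+1)(n+2)) * a_n.

Check with a_0 = 3, a_1 = -1 (apply the recurrence for n = 0, 1, 2, 3): a_0 = 3, a_1 = -1, a_2 = 6, a_3 = -1/2, a_4 = 1, a_5 = -1/40.

a_(n+2) = (-n + 4) / ((n+1)(n+2)) * a_n; check: a_0 = 3, a_1 = -1, a_2 = 6, a_3 = -1/2, a_4 = 1, a_5 = -1/40


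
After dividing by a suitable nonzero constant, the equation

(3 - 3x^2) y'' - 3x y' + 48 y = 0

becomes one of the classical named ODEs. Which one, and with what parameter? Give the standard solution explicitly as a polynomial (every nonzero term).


All three coefficients share the factor 3; dividing through by 3 gives  (1 - x^2) y'' - x y' + 16 y = 0.
This matches the Chebyshev equation (1 - x^2) y'' - x y' + n^2 y = 0 (note the -x y' term, not -2x y') with n^2 = 16, so n = 4; the polynomial solution is T_4(x).
With y = sum_k a_k x^k, matching x^k gives (k+2)(k+1) a_{k+2} = (k^2 - n^2) a_k = (k - 4)(k + 4) a_k. The right side vanishes at k = 4, so the series with the parity of 4 terminates at degree 4.
Standard normalization: leading coefficient of T_n is 2^(n-1), so a_4 = 2^3 = 8. Work downward with a_k = (k+1)(k+2) a_{k+2} / ((k - 4)(k + 4)):
  a_2 = (3)(4)(8) / ((2 - 4)(2 + 4)) = 96/(-12) = -8
  a_0 = (1)(2)(-8) / ((0 - 4)(0 + 4)) = -16/(-16) = 1
Hence T_4(x) = 8 x^4 - 8 x^2 + 1.

T_4(x); series = 8 x^4 - 8 x^2 + 1


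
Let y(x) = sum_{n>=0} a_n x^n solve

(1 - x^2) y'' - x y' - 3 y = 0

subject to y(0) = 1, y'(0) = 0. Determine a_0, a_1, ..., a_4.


Ansatz: y(x) = sum_{n>=0} a_n x^n, so y'(x) = sum_{n>=1} n a_n x^(n-1) and y''(x) = sum_{n>=2} n(n-1) a_n x^(n-2).
Substitute into P(x) y'' + Q(x) y' + R(x) y = 0 with P(x) = 1 - x^2, Q(x) = -x, R(x) = -3, and match powers of x.
Initial conditions: a_0 = 1, a_1 = 0.
Setting the coefficient of each power of x to zero and solving order by order (substituting the coefficients already found):
  x^0: 2 a_2 - 3 a_0 = 0  ->  2 a_2 = 3 a_0 = 3  ->  a_2 = 3/2
  x^1: 6 a_3 - 4 a_1 = 0  ->  6 a_3 = 4 a_1 = 0  ->  a_3 = 0
  x^2: 12 a_4 - 7 a_2 = 0  ->  12 a_4 = 7 a_2 = 21/2  ->  a_4 = 7/8
Truncated series: y(x) = 1 + (3/2) x^2 + (7/8) x^4 + O(x^5).

a_0 = 1; a_1 = 0; a_2 = 3/2; a_3 = 0; a_4 = 7/8


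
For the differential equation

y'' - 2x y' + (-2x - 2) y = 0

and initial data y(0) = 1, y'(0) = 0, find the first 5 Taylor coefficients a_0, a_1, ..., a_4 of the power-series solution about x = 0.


Ansatz: y(x) = sum_{n>=0} a_n x^n, so y'(x) = sum_{n>=1} n a_n x^(n-1) and y''(x) = sum_{n>=2} n(n-1) a_n x^(n-2).
Substitute into P(x) y'' + Q(x) y' + R(x) y = 0 with P(x) = 1, Q(x) = -2x, R(x) = -2x - 2, and match powers of x.
Initial conditions: a_0 = 1, a_1 = 0.
Setting the coefficient of each power of x to zero and solving order by order (substituting the coefficients already found):
  x^0: 2 a_2 - 2 a_0 = 0  ->  2 a_2 = 2 a_0 = 2  ->  a_2 = 1
  x^1: 6 a_3 - 4 a_1 - 2 a_0 = 0  ->  6 a_3 = 4 a_1 + 2 a_0 = 2  ->  a_3 = 1/3
  x^2: 12 a_4 - 6 a_2 - 2 a_1 = 0  ->  12 a_4 = 6 a_2 + 2 a_1 = 6  ->  a_4 = 1/2
Truncated series: y(x) = 1 + x^2 + (1/3) x^3 + (1/2) x^4 + O(x^5).

a_0 = 1; a_1 = 0; a_2 = 1; a_3 = 1/3; a_4 = 1/2


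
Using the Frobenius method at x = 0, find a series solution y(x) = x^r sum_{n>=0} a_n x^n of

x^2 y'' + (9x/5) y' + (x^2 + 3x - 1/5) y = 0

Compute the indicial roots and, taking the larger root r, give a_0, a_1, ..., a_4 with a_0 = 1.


Write in Frobenius form y'' + (p(x)/x) y' + (q(x)/x^2) y = 0:
  p(x) = 9/5,  q(x) = x^2 + 3x - 1/5.
Indicial equation: r(r-1) + (9/5) r + (-1/5) = 0 -> roots r_1 = 1/5, r_2 = -1.
Take r = r_1 = 1/5. Let y(x) = x^r sum_{n>=0} a_n x^n with a_0 = 1.
Substitute y = x^r sum a_n x^n and match x^{r+n}. The recurrence is
  D(n) a_n + 3 a_{n-1} + 1 a_{n-2} = 0,  where D(n) = (r+n)(r+n-1) + (9/5)(r+n) + (-1/5).
  a_n = [-3 a_{n-1} - 1 a_{n-2}] / D(n).
Since the indicial polynomial factors as (r - r_1)(r - r_2), D(n) = (r_1 + n - r_1)(r_1 + n - r_2) = n(n + 6/5).
Evaluating step by step (a_0 = 1):
  n = 1: D(1) = 1(1 + 6/5) = 11/5; numerator = -3(1) = -3; a_1 = (-3)/(11/5) = -15/11
  n = 2: D(2) = 2(2 + 6/5) = 32/5; numerator = -3(-15/11) - 1(1) = 34/11; a_2 = (34/11)/(32/5) = 85/176
  n = 3: D(3) = 3(3 + 6/5) = 63/5; numerator = -3(85/176) - 1(-15/11) = -15/176; a_3 = (-15/176)/(63/5) = -25/3696
  n = 4: D(4) = 4(4 + 6/5) = 104/5; numerator = -3(-25/3696) - 1(85/176) = -285/616; a_4 = (-285/616)/(104/5) = -1425/64064

r = 1/5; a_0 = 1; a_1 = -15/11; a_2 = 85/176; a_3 = -25/3696; a_4 = -1425/64064


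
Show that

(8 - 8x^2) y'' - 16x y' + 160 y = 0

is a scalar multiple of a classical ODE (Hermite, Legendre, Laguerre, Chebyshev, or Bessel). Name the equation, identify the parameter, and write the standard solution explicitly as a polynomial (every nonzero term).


All three coefficients share the factor 8; dividing through by 8 gives  (1 - x^2) y'' - 2x y' + 20 y = 0.
This matches the Legendre equation (1 - x^2) y'' - 2x y' + n(n+1) y = 0 (note the -2x y' term) with n(n+1) = 20, so n = 4; the polynomial solution is P_4(x).
With y = sum_k a_k x^k, matching x^k gives (k+2)(k+1) a_{k+2} = [k(k+1) - n(n+1)] a_k = (k - 4)(k + 5) a_k. The right side vanishes at k = 4, so the series with the parity of 4 terminates at degree 4.
Standard normalization (P_n(1) = 1): leading coefficient (2n)!/(2^n (n!)^2) = 40320/(16*576) = 35/8, so a_4 = 35/8. Work downward with a_k = (k+1)(k+2) a_{k+2} / ((k - 4)(k + 5)):
  a_2 = (3)(4)(35/8) / ((2 - 4)(2 + 5)) = (105/2)/(-14) = -15/4
  a_0 = (1)(2)(-15/4) / ((0 - 4)(0 + 5)) = (-15/2)/(-20) = 3/8
Hence P_4(x) = 35 x^4/8 - 15 x^2/4 + 3/8.

P_4(x); series = 35 x^4/8 - 15 x^2/4 + 3/8


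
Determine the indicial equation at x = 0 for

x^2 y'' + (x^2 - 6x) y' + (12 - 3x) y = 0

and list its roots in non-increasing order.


Divide by x^2 to reach normal form y'' + P_1(x) y' + P_2(x) y = 0 with P_1(x) = 1 - 6/x and P_2(x) = -3/x + 12/x^2.
x = 0 is a singular point because the y'-coefficient 1 - 6/x has a pole at x = 0 and the y-coefficient -3/x + 12/x^2 has a pole at x = 0.
It is a regular singular point because x P_1(x) = p(x) = x - 6 and x^2 P_2(x) = q(x) = 12 - 3x are polynomials, hence analytic at x = 0.
p(0) = -6,  q(0) = 12.
Indicial equation: r(r-1) + p(0) r + q(0) = 0, i.e. r^2 + (p(0) - 1) r + q(0) = 0, i.e. r^2 - 7 r + 12 = 0.
Discriminant: (-7)^2 - 4(12) = 1, so r = (7 ± 1)/2.
Solving: r_1 = 4, r_2 = 3.

indicial: r^2 - 7 r + 12 = 0; roots r_1 = 4, r_2 = 3
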